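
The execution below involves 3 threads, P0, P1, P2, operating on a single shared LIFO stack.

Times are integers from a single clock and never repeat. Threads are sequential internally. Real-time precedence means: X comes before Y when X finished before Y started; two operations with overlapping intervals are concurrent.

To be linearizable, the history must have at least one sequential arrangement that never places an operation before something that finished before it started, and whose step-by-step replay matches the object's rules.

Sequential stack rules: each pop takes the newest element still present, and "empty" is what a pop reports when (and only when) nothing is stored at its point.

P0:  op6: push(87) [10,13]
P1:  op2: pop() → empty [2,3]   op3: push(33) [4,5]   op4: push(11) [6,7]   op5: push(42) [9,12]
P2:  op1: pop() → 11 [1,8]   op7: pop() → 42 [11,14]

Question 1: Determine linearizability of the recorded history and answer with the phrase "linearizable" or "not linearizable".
witness order: op2, op3, op4, op1, op5, op7, op6
after step 1 (op2 pop() → empty): stack <>
after step 2 (op3 push(33)): stack <33>
after step 3 (op4 push(11)): stack <33,11>
after step 4 (op1 pop() → 11): stack <33>
after step 5 (op5 push(42)): stack <33,42>
after step 6 (op7 pop() → 42): stack <33>
after step 7 (op6 push(87)): stack <33,87>

linearizable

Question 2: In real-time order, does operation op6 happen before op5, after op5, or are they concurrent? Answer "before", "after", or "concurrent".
op6 spans [10,13], op5 spans [9,12]
the intervals overlap in both directions

concurrent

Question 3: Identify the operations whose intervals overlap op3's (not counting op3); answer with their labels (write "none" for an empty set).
op3 spans [4,5]: anything still running between times 4 and 5 counts as concurrent
op1 [1,8]: concurrent
op2 [2,3]: before
op4 [6,7]: after
op5 [9,12]: after
op6 [10,13]: after
op7 [11,14]: after

op1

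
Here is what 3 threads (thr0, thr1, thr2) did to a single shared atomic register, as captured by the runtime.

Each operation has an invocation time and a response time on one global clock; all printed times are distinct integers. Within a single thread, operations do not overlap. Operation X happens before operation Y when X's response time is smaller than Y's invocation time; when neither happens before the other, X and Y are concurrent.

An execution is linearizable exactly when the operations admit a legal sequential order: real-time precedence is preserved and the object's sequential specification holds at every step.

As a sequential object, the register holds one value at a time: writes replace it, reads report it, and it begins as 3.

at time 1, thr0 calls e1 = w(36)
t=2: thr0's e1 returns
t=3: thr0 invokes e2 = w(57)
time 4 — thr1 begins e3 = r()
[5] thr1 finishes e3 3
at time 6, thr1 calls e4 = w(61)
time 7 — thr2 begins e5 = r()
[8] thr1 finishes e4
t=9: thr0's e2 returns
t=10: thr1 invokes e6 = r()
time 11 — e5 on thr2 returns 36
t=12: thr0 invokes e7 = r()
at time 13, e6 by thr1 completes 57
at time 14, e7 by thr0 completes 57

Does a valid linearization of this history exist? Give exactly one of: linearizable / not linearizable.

not linearizable

the violation lands at event 5, e3's response at time 5: events 1..4 linearize, events 1..5 do not
exactly one order of the 2 completed ops respects real time; the atomic register replay fails
including or dropping the 1 pending operation (e2) in any combination fails
one such order, e1, e3 (pending dropped), breaks at step 2 where e3 r() → 3 is illegal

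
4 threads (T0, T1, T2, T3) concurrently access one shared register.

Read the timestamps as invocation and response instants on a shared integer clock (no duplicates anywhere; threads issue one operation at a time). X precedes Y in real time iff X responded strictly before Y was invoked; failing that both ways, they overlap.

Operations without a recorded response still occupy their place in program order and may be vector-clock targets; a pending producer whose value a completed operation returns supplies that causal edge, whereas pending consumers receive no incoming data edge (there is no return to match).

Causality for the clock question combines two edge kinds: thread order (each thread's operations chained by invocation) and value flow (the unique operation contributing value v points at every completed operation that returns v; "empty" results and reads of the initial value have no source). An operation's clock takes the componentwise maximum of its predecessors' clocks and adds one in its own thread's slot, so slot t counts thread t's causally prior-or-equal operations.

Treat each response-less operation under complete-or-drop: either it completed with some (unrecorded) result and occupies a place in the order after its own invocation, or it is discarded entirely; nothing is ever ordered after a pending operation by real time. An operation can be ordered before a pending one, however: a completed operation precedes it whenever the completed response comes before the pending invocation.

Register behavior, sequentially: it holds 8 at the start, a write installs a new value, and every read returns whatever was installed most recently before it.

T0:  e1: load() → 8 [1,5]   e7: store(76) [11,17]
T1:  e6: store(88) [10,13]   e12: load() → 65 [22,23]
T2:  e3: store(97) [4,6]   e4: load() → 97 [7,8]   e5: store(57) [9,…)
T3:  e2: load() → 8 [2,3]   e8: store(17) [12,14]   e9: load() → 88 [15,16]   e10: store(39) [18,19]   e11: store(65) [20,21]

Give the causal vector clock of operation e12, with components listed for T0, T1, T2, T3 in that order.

(0, 2, 0, 5)

no predecessors for e2 (invoked 2): T3 increments from zero → (0, 0, 0, 1)
no predecessors for e3 (invoked 4): T2 increments from zero → (0, 0, 1, 0)
no predecessors for e6 (invoked 10): T1 increments from zero → (0, 1, 0, 0)
no predecessors for e1 (invoked 1): T0 increments from zero → (1, 0, 0, 0)
VC(e8, invoked at 12): max of VC(e2)=(0, 0, 0, 1), then +1 on thread T3 → (0, 0, 0, 2)
VC(e4, invoked at 7): max of VC(e3)=(0, 0, 1, 0), then +1 on thread T2 → (0, 0, 2, 0)
VC(e7, invoked at 11): max of VC(e1)=(1, 0, 0, 0), then +1 on thread T0 → (2, 0, 0, 0)
VC(e5, invoked at 9): max of VC(e4)=(0, 0, 2, 0), then +1 on thread T2 → (0, 0, 3, 0)
VC(e9, invoked at 15): max of VC(e6)=(0, 1, 0, 0), VC(e8)=(0, 0, 0, 2), then +1 on thread T3 → (0, 1, 0, 3)
VC(e10, invoked at 18): max of VC(e9)=(0, 1, 0, 3), then +1 on thread T3 → (0, 1, 0, 4)
VC(e11, invoked at 20): max of VC(e10)=(0, 1, 0, 4), then +1 on thread T3 → (0, 1, 0, 5)
VC(e12, invoked at 22): max of VC(e6)=(0, 1, 0, 0), VC(e11)=(0, 1, 0, 5), then +1 on thread T1 → (0, 2, 0, 5)
target: VC(e12) = (0, 2, 0, 5)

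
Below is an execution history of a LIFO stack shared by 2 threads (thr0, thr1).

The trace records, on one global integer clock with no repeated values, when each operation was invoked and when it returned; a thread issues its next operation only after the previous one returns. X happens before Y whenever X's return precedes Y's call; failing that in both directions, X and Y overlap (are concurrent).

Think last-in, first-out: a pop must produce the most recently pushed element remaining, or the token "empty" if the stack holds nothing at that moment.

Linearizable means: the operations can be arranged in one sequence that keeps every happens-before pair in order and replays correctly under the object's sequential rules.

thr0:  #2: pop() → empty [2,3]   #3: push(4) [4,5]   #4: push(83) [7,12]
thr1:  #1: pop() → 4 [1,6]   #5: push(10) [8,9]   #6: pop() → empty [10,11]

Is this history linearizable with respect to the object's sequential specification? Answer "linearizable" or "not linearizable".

not linearizable

the violation lands at event 11, #6's response at time 11: events 1..10 linearize, events 1..11 do not
checked exhaustively: 3 real-time-consistent orders of 5 completed operations, zero legal LIFO stack replays
include/drop combinations of the 1 pending operation (#4) were all tried; none helps
for example #1, #2, #3, #5, #6 (pending dropped) fails at step 1: #1 pop() → 4 is not legal there
for example #2, #1, #3, #5, #6 (pending dropped) fails at step 2: #1 pop() → 4 is not legal there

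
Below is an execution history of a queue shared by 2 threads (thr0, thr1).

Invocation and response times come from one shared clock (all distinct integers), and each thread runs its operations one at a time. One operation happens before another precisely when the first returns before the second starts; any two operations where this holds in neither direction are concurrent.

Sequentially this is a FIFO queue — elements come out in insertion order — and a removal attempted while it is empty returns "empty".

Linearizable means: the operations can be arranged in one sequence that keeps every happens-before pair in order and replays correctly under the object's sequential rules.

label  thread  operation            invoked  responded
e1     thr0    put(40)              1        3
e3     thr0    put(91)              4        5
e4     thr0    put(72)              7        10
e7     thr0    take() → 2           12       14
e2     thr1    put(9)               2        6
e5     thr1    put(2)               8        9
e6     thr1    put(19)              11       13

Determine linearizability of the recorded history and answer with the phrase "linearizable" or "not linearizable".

not linearizable

prefix check: 1..13 passes, 1..14 fails once e7's time-14 response joins
the 7 completed operations admit 12 real-time orders; each fails the queue replay
for example e1, e2, e3, e4, e5, e6, e7 fails at step 7: e7 take() → 2 is not legal there
for example e1, e2, e3, e4, e5, e7, e6 fails at step 6: e7 take() → 2 is not legal there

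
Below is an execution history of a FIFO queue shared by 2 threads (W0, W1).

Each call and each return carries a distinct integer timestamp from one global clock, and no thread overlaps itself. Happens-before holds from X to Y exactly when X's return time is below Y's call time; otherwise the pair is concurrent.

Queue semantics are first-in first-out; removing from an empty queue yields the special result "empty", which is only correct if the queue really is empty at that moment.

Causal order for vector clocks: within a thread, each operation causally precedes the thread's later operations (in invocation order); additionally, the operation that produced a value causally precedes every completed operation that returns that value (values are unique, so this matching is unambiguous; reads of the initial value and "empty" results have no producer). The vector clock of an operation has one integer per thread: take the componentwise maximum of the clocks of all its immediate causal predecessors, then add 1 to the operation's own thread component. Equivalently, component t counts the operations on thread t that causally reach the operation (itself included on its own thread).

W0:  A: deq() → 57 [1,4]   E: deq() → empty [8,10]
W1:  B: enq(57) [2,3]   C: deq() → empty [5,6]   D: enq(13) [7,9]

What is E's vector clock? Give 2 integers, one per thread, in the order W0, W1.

(2, 1)

root op B, invoked 2: fresh clock plus W1's own tick → (0, 1)
C, invoked 5, takes VC(B)=(0, 1) under max, adds 1 for W1 → (0, 2)
A, invoked 1, takes VC(B)=(0, 1) under max, adds 1 for W0 → (1, 1)
D, invoked 7, takes VC(C)=(0, 2) under max, adds 1 for W1 → (0, 3)
E, invoked 8, takes VC(A)=(1, 1) under max, adds 1 for W0 → (2, 1)
target: VC(E) = (2, 1)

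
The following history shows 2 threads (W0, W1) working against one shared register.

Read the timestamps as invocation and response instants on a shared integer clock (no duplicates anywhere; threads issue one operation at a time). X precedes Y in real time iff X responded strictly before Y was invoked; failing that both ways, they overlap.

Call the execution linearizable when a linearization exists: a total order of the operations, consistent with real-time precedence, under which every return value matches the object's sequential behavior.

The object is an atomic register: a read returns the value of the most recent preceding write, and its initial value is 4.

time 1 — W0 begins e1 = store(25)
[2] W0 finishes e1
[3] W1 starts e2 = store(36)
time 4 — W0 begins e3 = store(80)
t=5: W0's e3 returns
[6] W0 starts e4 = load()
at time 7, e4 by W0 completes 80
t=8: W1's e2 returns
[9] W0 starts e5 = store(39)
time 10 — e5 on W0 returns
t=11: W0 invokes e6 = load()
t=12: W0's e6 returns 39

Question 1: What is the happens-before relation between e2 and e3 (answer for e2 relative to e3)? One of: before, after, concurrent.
e2 spans [3,8], e3 spans [4,5]
the intervals overlap in both directions

concurrent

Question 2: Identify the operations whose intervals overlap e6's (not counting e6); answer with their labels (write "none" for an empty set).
e6 runs from 11 to 12; window-overlapping ops are concurrent
e1 [1,2]: before
e2 [3,8]: before
e3 [4,5]: before
e4 [6,7]: before
e5 [9,10]: before

none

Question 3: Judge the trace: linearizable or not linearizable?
a witness: e1, e2, e3, e4, e5, e6
after step 1 (e1 store(25)): value 25
after step 2 (e2 store(36)): value 36
after step 3 (e3 store(80)): value 80
after step 4 (e4 load() → 80): value 80
after step 5 (e5 store(39)): value 39
after step 6 (e6 load() → 39): value 39

linearizable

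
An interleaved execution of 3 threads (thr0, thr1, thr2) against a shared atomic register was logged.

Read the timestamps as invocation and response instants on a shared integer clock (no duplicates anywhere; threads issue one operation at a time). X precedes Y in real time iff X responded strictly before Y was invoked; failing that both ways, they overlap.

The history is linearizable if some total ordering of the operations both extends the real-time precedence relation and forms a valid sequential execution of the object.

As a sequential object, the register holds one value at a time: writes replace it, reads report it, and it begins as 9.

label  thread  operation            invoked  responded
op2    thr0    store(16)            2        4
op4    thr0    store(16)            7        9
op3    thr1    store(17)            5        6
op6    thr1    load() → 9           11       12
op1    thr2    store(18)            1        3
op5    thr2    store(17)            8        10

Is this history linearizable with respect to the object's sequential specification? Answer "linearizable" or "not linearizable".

cut after 11 events: linearizable; cut after 12 events (op6 responds, time 12): not linearizable
all 4 real-time-respecting orders fail — 6 completed atomic register operations, no legal replay
one such order, op1, op2, op3, op4, op5, op6, breaks at step 6 where op6 load() → 9 is illegal
one such order, op1, op2, op3, op5, op4, op6, breaks at step 6 where op6 load() → 9 is illegal

not linearizable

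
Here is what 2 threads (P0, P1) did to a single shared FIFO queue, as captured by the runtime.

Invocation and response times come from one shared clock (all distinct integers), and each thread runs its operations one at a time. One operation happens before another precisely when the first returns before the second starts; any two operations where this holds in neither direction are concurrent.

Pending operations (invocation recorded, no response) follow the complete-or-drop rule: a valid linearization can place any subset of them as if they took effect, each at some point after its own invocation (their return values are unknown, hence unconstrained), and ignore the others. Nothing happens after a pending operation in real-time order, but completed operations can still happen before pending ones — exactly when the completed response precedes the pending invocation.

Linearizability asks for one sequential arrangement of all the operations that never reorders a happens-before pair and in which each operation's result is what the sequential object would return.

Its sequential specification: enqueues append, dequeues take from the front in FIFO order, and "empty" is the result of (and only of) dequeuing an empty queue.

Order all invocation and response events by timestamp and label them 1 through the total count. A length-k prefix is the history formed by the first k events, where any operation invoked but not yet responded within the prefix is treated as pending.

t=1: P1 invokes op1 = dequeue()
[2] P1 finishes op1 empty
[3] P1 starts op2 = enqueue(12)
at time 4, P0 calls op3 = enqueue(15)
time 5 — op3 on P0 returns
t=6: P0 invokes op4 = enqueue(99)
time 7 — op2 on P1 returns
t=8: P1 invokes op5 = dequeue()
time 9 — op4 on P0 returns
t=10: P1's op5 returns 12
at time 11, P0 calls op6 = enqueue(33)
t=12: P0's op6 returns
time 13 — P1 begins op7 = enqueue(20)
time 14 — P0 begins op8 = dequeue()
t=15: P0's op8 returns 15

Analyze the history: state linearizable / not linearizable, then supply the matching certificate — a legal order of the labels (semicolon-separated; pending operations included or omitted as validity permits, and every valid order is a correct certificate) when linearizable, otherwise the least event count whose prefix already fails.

step 1: op1 dequeue() → empty — queue <>
step 2: op2 enqueue(12) — queue <12>
step 3: op3 enqueue(15) — queue <12,15>
step 4: op4 enqueue(99) — queue <12,15,99>
step 5: op5 dequeue() → 12 — queue <15,99>
step 6: op6 enqueue(33) — queue <15,99,33>
step 7: op7 enqueue(20) (pending, included) — queue <15,99,33,20>
step 8: op8 dequeue() → 15 — queue <99,33,20>

linearizable — witness: op1; op2; op3; op4; op5; op6; op7; op8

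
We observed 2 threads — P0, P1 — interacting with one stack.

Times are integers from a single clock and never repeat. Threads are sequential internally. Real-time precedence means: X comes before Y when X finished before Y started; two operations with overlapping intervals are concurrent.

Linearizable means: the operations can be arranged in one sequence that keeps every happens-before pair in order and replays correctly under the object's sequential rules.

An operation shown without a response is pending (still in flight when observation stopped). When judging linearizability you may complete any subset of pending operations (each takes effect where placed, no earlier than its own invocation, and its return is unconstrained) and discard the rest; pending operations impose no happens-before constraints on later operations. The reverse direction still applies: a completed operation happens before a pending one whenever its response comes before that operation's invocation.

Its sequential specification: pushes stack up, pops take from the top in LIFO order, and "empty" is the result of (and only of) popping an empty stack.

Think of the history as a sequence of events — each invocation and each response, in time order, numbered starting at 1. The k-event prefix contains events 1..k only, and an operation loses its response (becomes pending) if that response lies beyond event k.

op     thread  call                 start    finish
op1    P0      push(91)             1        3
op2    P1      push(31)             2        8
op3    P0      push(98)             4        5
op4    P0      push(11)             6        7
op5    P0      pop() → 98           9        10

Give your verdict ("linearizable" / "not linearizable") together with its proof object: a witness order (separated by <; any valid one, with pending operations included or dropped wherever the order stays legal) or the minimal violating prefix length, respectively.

prefix check: 1..9 passes, 1..10 fails once op5's time-10 response joins
no legal order exists: 4 real-time-consistent candidates over 5 completed stack operations, all rejected
take op1, op2, op3, op4, op5: step 5 already fails, because op5 pop() → 98 cannot occur there
take op1, op3, op2, op4, op5: step 5 already fails, because op5 pop() → 98 cannot occur there

not linearizable — minimal violating prefix: 10 events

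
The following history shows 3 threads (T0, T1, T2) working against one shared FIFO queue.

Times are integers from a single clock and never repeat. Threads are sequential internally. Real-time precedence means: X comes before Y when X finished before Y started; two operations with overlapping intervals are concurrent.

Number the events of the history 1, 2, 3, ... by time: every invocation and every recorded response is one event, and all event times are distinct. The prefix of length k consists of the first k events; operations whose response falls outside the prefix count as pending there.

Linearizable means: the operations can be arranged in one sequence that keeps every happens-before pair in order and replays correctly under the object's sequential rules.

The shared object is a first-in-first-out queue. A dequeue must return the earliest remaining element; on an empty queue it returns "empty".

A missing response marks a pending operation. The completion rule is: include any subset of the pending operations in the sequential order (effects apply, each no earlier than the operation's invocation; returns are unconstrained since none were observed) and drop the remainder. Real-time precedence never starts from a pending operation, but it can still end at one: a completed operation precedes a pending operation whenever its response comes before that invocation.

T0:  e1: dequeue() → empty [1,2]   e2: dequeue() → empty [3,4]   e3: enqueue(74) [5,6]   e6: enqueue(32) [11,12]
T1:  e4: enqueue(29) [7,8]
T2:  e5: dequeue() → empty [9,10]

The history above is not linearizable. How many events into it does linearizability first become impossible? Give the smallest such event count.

10

events 1..9 are linearizable; a witness order is e1, e2, e3, e4:
1. e1 dequeue() → empty, leaving queue <>
2. e2 dequeue() → empty, leaving queue <>
3. e3 enqueue(74), leaving queue <74>
4. e4 enqueue(29), leaving queue <74,29>
once event 10 joins (e5's response, time 10), exhaustive search finds no witness
take e1, e2, e3, e4, e5: step 5 already fails, because e5 dequeue() → empty cannot occur there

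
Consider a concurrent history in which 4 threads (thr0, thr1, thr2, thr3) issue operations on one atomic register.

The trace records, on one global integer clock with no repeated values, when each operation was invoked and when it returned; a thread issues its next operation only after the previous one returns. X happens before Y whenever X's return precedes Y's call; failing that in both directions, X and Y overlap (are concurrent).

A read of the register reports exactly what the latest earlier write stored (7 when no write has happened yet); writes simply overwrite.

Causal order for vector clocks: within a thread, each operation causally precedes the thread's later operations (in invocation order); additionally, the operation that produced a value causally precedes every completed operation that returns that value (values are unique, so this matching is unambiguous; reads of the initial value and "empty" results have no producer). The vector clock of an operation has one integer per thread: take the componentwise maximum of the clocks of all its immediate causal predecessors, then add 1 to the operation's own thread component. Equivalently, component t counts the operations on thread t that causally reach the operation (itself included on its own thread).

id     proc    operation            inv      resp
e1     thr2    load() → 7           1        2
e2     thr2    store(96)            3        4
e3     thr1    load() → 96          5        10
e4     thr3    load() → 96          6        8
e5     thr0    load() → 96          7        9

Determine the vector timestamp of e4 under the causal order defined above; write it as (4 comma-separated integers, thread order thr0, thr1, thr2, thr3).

(0, 0, 2, 1)

root op e1, invoked 1: fresh clock plus thr2's own tick → (0, 0, 1, 0)
merge at e2 (invoked 3): VC(e1)=(0, 0, 1, 0), own-thread bump on thr2 → (0, 0, 2, 0)
merge at e4 (invoked 6): VC(e2)=(0, 0, 2, 0), own-thread bump on thr3 → (0, 0, 2, 1)
merge at e3 (invoked 5): VC(e2)=(0, 0, 2, 0), own-thread bump on thr1 → (0, 1, 2, 0)
merge at e5 (invoked 7): VC(e2)=(0, 0, 2, 0), own-thread bump on thr0 → (1, 0, 2, 0)
target: VC(e4) = (0, 0, 2, 1)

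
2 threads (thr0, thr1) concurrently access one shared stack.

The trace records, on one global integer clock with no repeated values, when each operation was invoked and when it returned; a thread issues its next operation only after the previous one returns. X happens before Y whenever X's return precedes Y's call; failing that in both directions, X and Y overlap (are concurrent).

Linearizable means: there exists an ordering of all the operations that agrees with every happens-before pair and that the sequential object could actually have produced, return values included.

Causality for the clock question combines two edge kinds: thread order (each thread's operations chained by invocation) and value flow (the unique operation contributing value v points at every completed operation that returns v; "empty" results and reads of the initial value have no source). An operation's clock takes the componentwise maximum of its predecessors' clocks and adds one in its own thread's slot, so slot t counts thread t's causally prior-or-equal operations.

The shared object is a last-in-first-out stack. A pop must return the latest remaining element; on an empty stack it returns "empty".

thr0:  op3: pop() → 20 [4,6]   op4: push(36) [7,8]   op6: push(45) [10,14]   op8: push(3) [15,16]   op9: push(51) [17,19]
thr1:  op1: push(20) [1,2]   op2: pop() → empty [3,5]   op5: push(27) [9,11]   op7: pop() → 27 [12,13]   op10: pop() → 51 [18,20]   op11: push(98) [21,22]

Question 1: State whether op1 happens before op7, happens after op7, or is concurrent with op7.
Answer: before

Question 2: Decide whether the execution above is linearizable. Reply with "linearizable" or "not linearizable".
one valid linearization: op1, op3, op2, op4, op5, op7, op6, op8, op9, op10, op11
step 1: op1 push(20) — stack <20>
step 2: op3 pop() → 20 — stack <>
step 3: op2 pop() → empty — stack <>
step 4: op4 push(36) — stack <36>
step 5: op5 push(27) — stack <36,27>
step 6: op7 pop() → 27 — stack <36>
step 7: op6 push(45) — stack <36,45>
step 8: op8 push(3) — stack <36,45,3>
step 9: op9 push(51) — stack <36,45,3,51>
step 10: op10 pop() → 51 — stack <36,45,3>
step 11: op11 push(98) — stack <36,45,3,98>

linearizable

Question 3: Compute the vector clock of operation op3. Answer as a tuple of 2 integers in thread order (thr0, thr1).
Answer: (1, 1)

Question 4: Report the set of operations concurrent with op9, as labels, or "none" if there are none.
Answer: op10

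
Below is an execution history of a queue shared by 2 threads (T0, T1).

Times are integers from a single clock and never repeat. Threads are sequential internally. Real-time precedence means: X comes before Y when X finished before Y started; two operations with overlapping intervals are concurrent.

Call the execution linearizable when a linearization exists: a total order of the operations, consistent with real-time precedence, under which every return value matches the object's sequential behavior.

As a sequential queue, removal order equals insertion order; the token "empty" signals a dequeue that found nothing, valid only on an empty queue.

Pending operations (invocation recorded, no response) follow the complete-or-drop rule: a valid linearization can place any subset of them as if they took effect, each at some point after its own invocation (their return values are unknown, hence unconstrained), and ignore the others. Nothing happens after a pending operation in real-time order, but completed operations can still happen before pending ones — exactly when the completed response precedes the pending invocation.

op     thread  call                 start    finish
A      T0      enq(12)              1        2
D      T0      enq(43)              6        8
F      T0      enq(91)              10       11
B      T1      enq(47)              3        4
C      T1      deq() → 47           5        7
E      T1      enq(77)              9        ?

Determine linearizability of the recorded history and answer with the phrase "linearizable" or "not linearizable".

not linearizable

through event 6 a valid linearization exists; event 7 (C responding at time 7) ends that
exhaustive check: the 3 completed queue ops admit one real-time order; illegal
including or dropping the 1 pending operation (D) in any combination fails
sample order A, B, C (pending dropped) stalls at step 3 — C deq() → 47 has no legal effect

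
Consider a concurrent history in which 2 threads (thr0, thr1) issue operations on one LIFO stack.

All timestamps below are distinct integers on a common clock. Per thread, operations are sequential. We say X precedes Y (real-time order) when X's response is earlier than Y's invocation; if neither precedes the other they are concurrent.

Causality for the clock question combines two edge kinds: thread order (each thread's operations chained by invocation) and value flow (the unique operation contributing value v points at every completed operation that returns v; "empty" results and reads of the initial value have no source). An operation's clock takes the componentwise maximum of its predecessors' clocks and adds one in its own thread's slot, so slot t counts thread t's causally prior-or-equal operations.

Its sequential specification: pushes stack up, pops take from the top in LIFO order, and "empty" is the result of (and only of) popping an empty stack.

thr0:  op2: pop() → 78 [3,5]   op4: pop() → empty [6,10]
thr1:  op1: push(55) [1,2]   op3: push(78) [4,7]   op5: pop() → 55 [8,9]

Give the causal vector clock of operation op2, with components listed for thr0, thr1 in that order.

(1, 2)

VC(op1, invoked at 1): no causal predecessors; +1 on thr1 → (0, 1)
merge at op3 (invoked 4): VC(op1)=(0, 1), own-thread bump on thr1 → (0, 2)
merge at op5 (invoked 8): VC(op1)=(0, 1), VC(op3)=(0, 2), own-thread bump on thr1 → (0, 3)
merge at op2 (invoked 3): VC(op3)=(0, 2), own-thread bump on thr0 → (1, 2)
merge at op4 (invoked 6): VC(op2)=(1, 2), own-thread bump on thr0 → (2, 2)
target: VC(op2) = (1, 2)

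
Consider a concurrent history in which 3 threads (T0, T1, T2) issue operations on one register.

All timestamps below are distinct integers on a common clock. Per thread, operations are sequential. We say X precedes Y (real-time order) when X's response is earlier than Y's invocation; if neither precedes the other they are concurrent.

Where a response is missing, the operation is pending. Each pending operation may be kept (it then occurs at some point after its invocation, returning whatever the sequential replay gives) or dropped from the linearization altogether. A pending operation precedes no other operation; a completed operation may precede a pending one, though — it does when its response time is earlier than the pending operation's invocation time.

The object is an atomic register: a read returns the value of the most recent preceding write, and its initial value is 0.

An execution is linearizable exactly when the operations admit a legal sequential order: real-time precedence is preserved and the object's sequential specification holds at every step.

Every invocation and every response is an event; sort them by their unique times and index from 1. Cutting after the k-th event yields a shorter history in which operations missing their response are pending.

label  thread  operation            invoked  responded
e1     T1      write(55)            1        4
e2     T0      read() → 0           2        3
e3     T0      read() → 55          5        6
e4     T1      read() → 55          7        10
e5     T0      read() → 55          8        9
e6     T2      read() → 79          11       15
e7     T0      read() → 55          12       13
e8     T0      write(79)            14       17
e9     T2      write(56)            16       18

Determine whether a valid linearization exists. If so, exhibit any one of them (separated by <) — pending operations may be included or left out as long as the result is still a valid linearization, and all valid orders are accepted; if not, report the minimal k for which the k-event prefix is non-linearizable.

linearizable — witness: e2 < e1 < e3 < e4 < e5 < e7 < e8 < e6 < e9

after step 1 (e2 read() → 0): value 0
after step 2 (e1 write(55)): value 55
after step 3 (e3 read() → 55): value 55
after step 4 (e4 read() → 55): value 55
after step 5 (e5 read() → 55): value 55
after step 6 (e7 read() → 55): value 55
after step 7 (e8 write(79)): value 79
after step 8 (e6 read() → 79): value 79
after step 9 (e9 write(56)): value 56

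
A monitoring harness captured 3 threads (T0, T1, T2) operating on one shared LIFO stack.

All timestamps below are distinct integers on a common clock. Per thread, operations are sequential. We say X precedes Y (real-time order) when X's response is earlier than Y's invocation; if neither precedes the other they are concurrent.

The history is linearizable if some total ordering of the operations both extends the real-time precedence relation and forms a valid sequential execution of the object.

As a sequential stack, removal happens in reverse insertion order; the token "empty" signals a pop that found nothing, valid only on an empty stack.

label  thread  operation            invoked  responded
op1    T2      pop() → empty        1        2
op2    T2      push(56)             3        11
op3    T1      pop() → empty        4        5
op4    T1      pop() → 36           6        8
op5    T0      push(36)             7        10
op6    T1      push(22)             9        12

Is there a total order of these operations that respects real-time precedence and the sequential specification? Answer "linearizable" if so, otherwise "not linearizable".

linearizable

witness order: op1, op3, op2, op5, op4, op6
step 1: op1 pop() → empty — stack <>
step 2: op3 pop() → empty — stack <>
step 3: op2 push(56) — stack <56>
step 4: op5 push(36) — stack <56,36>
step 5: op4 pop() → 36 — stack <56>
step 6: op6 push(22) — stack <56,22>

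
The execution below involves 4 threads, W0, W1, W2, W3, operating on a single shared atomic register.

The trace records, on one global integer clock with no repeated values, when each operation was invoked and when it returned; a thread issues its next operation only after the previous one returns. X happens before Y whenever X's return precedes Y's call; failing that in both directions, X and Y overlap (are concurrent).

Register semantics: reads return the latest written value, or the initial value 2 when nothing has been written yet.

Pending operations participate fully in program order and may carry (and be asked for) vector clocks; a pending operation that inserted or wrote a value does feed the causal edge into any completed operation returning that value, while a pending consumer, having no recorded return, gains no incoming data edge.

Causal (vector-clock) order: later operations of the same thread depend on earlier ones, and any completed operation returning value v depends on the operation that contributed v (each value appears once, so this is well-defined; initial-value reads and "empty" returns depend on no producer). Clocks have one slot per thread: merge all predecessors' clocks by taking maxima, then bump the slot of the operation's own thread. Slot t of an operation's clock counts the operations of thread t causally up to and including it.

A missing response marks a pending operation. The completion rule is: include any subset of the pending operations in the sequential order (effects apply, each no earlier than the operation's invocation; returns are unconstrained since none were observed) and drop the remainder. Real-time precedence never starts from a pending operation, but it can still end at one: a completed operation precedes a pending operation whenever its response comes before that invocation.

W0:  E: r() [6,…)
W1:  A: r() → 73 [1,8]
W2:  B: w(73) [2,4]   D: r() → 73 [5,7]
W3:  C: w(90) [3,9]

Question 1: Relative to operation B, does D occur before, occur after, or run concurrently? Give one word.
after

D spans [5,7], B spans [2,4]
resp(B)=4 < inv(D)=5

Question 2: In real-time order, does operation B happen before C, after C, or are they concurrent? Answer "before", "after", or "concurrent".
concurrent

B spans [2,4], C spans [3,9]
the intervals overlap in both directions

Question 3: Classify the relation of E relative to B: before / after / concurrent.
after

E spans [6,…), B spans [2,4]
resp(B)=4 < inv(E)=6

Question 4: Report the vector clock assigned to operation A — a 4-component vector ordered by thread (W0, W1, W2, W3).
(0, 1, 1, 0)

no predecessors for C (invoked 3): W3 increments from zero → (0, 0, 0, 1)
no predecessors for B (invoked 2): W2 increments from zero → (0, 0, 1, 0)
no predecessors for E (invoked 6): W0 increments from zero → (1, 0, 0, 0)
merge at D (invoked 5): VC(B)=(0, 0, 1, 0), own-thread bump on W2 → (0, 0, 2, 0)
merge at A (invoked 1): VC(B)=(0, 0, 1, 0), own-thread bump on W1 → (0, 1, 1, 0)
target: VC(A) = (0, 1, 1, 0)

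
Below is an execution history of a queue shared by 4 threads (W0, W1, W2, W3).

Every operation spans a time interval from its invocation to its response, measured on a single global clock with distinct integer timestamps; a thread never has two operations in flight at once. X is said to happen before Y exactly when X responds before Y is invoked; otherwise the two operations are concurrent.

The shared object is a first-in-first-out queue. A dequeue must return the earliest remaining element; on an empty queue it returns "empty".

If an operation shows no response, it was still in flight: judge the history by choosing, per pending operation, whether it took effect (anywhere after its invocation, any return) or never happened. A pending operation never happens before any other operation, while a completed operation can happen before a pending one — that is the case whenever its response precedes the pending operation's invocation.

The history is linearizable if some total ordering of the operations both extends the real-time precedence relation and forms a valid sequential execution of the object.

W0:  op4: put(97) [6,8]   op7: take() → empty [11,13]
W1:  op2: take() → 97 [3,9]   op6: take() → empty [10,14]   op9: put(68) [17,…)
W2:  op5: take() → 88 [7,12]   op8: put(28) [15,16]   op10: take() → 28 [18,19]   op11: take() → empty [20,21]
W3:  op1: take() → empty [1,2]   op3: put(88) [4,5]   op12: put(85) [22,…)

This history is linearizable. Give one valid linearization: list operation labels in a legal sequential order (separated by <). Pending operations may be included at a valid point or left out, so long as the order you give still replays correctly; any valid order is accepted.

op1 < op3 < op4 < op5 < op2 < op6 < op7 < op8 < op10 < op11

after step 1 (op1 take() → empty): queue <>
after step 2 (op3 put(88)): queue <88>
after step 3 (op4 put(97)): queue <88,97>
after step 4 (op5 take() → 88): queue <97>
after step 5 (op2 take() → 97): queue <>
after step 6 (op6 take() → empty): queue <>
after step 7 (op7 take() → empty): queue <>
after step 8 (op8 put(28)): queue <28>
after step 9 (op10 take() → 28): queue <>
after step 10 (op11 take() → empty): queue <>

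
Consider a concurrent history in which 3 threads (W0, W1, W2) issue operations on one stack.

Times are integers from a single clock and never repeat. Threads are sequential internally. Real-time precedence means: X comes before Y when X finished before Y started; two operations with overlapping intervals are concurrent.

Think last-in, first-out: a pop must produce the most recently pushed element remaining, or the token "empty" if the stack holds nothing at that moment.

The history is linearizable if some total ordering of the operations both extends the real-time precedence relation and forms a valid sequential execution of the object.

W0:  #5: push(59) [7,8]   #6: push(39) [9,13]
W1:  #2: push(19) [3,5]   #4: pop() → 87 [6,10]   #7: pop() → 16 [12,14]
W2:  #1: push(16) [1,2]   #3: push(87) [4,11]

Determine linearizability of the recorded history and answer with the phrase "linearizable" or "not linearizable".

through event 13 a valid linearization exists; event 14 (#7 responding at time 14) ends that
every one of the 23 real-time-consistent orders over 7 completed stack ops fails the sequential spec
take #1, #2, #3, #4, #5, #6, #7: step 7 already fails, because #7 pop() → 16 cannot occur there
take #1, #2, #3, #4, #5, #7, #6: step 6 already fails, because #7 pop() → 16 cannot occur there

not linearizable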